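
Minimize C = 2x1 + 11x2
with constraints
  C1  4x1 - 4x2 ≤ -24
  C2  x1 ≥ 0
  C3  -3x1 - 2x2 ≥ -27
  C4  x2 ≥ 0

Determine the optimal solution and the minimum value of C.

The optimum lies where 4x1 - 4x2 = -24 and x1 = 0.
Solving simultaneously gives x1 = 0, x2 = 6.

x1 = 0, x2 = 6, minimum C = 66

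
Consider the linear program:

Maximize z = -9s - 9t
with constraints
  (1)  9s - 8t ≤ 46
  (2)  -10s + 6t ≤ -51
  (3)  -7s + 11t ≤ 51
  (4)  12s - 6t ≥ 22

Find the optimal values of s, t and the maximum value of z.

Feasible corners and z = -9s - 9t:
  (66/13, -1/26) → z = -1179/26
  (914/43, 781/43) → z = -15255/43
  (51/4, 51/4) → z = -459/2

s = 66/13, t = -1/26, maximum z = -1179/26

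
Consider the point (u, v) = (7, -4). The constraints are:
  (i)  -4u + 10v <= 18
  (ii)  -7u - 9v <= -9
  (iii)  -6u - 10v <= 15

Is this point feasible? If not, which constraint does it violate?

(i): -68 ≤ 18 ✓
(ii): -13 ≤ -9 ✓
(iii): -2 ≤ 15 ✓

feasible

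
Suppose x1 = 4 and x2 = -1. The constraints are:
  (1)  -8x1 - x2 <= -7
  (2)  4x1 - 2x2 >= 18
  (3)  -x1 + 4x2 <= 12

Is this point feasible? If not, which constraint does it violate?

feasible

(1): -31 ≤ -7 ✓
(2): 18 ≥ 18 ✓
(3): -8 ≤ 12 ✓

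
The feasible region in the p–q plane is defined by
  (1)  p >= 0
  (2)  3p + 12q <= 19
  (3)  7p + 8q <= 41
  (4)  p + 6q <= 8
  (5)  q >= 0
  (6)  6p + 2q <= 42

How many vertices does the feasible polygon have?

Pairwise boundary intersections that survive every other constraint:
  (0, 4/3)
  (0, 0)
  (17/3, 1/6)
  (3, 5/6)
  (41/7, 0)

5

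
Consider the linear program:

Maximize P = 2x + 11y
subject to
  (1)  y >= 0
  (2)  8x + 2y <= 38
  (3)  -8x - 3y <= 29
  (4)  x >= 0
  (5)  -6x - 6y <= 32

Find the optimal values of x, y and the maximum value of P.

Feasible corners and P = 2x + 11y:
  (19/4, 0) → P = 19/2
  (0, 0) → P = 0
  (0, 19) → P = 209

x = 0, y = 19, maximum P = 209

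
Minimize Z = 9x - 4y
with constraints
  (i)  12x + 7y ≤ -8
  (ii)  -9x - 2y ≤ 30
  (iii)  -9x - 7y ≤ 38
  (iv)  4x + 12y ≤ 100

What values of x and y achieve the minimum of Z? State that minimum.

Feasible corners and Z = 9x - 4y:
  (-194/39, 96/13) → Z = -966/13
  (10, -128/7) → Z = 1142/7
  (-134/45, -8/5) → Z = -102/5

x = -194/39, y = 96/13, minimum Z = -966/13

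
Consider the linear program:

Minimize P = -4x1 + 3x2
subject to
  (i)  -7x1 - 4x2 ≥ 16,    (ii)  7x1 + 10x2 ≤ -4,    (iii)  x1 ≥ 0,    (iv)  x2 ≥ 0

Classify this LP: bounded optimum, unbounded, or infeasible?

The boundaries -7x1 - 4x2 = 16 and 7x1 + 10x2 = -4 meet at (-24/7, 2), but that point violates x1 ≥ 0. Every candidate vertex is excluded by some other constraint, so the feasible region is empty.

infeasible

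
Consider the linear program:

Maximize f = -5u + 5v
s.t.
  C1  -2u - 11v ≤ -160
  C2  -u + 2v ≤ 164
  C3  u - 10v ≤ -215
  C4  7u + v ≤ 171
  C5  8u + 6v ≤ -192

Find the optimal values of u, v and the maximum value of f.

Extreme points and f = -5u + 5v:
  (-1484/15, 488/15) → f = 1972/3
  (-768/19, 416/19) → f = 5920/19
  (-684/11, 560/11) → f = 6220/11

At the optimal vertex, -2u - 11v = -160 and -u + 2v = 164.
Solving simultaneously gives u = -1484/15, v = 488/15.

u = -1484/15, v = 488/15, maximum f = 1972/3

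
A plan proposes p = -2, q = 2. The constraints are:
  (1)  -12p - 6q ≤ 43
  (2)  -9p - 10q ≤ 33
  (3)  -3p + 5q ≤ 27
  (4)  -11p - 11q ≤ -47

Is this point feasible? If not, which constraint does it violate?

not feasible — violates (4)

Constraint (4): -11p - 11q = 0, which is not ≤ -47. All other constraints are satisfied.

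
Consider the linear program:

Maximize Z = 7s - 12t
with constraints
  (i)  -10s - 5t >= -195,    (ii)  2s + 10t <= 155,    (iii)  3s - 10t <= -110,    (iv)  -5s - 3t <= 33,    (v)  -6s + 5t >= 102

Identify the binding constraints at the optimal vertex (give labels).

(iii) and (v)

Corner points and Z = 7s - 12t:
  (-795/44, 841/44) → Z = -15657/44
  (-7/2, 81/5) → Z = -2189/10
  (-660/59, 451/59) → Z = -10032/59
  (-94/9, 118/15) → Z = -7538/45

The maximum is at (-94/9, 118/15). Substituting into each constraint, equality holds for (iii) and (v); the remaining constraints have slack.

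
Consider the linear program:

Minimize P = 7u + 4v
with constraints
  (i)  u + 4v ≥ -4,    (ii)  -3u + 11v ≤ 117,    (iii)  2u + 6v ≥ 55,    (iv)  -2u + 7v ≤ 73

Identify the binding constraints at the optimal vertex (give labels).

Feasible corners and P = 7u + 4v:
  (122, -63/2) → P = 728
  (16, 15) → P = 172
  (-53/26, 128/13) → P = 653/26
The feasible region is unbounded (it extends along (11, 3), (4, -1)), but P strictly increases along every unbounded feasible direction, so there is no improving ray and the minimum is attained at a vertex.

The minimum is at (-53/26, 128/13). Substituting into each constraint, equality holds for (iii) and (iv); the remaining constraints have slack.

(iii) and (iv)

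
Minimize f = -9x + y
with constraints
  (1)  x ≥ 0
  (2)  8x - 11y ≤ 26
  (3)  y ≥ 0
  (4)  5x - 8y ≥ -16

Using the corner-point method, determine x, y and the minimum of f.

x = 128/3, y = 86/3, minimum f = -1066/3

Extreme points and f = -9x + y:
  (0, 0) → f = 0
  (0, 2) → f = 2
  (13/4, 0) → f = -117/4
  (128/3, 86/3) → f = -1066/3

The optimum lies where 8x - 11y = 26 and 5x - 8y = -16.
Solving simultaneously gives x = 128/3, y = 86/3.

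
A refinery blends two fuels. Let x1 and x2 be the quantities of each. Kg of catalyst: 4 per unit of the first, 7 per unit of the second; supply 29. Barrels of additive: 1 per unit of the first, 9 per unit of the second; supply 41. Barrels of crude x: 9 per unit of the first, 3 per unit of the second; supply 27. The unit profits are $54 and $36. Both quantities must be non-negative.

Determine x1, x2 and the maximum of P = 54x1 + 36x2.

x1 = 2, x2 = 3, maximum P = 216

The optimum lies where 4x1 + 7x2 = 29 and 9x1 + 3x2 = 27.
Solving simultaneously gives x1 = 2, x2 = 3.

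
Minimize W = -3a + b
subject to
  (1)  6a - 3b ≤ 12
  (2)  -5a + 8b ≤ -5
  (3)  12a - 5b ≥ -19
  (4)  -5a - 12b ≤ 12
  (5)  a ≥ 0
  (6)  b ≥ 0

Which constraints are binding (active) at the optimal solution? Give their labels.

(1) and (2)

Corner points and W = -3a + b:
  (27/11, 10/11) → W = -71/11
  (2, 0) → W = -6
  (1, 0) → W = -3

The minimum is at (27/11, 10/11). Substituting into each constraint, equality holds for (1) and (2); the remaining constraints have slack.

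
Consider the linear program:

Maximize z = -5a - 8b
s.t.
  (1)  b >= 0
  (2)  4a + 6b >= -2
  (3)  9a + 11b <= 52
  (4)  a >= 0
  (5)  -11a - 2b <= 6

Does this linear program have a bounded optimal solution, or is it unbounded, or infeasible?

bounded optimum

Corner points and z = -5a - 8b:
  (52/9, 0) → z = -260/9
  (0, 0) → z = 0
  (0, 52/11) → z = -416/11
The feasible region has finitely many vertices and no improving ray; the maximum is 0 at (0, 0).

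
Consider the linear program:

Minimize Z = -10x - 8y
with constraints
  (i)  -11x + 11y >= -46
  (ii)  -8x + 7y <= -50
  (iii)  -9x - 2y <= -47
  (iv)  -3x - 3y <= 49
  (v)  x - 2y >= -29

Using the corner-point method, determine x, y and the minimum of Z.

x = 411/11, y = 365/11, minimum Z = -7030/11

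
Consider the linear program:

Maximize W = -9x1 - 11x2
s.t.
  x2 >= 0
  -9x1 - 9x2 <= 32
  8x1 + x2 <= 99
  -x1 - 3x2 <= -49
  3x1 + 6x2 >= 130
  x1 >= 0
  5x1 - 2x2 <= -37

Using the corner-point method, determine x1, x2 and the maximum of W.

x1 = 0, x2 = 65/3, maximum W = -715/3

Vertices and W = -9x1 - 11x2:
  (0, 99) → W = -1089
  (23/3, 113/3) → W = -1450/3
  (0, 65/3) → W = -715/3
  (19/18, 761/36) → W = -8713/36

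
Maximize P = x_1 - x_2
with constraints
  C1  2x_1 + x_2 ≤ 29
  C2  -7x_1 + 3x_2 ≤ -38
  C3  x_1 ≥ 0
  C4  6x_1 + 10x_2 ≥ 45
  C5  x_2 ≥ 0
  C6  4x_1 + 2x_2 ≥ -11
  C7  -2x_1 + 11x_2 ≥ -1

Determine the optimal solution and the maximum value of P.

Corner points and P = x_1 - x_2:
  (125/13, 127/13) → P = -2/13
  (40/3, 7/3) → P = 11
  (515/88, 87/88) → P = 107/22
  (505/86, 42/43) → P = 421/86

At the optimal vertex, 2x_1 + x_2 = 29 and -2x_1 + 11x_2 = -1.
Solving simultaneously gives x_1 = 40/3, x_2 = 7/3.

x_1 = 40/3, x_2 = 7/3, maximum P = 11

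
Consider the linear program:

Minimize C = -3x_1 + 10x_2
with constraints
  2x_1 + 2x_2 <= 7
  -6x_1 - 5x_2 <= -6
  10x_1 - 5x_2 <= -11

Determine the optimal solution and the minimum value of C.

The binding constraints are -6x_1 - 5x_2 = -6 and 10x_1 - 5x_2 = -11.
Solving simultaneously gives x_1 = -5/16, x_2 = 63/40.

x_1 = -5/16, x_2 = 63/40, minimum C = 267/16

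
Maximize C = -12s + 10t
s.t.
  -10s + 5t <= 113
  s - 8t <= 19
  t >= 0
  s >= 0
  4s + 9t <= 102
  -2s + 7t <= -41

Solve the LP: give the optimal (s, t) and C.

s = 65/3, t = 1/3, maximum C = -770/3

The binding constraints are s - 8t = 19 and -2s + 7t = -41.
Solving simultaneously gives s = 65/3, t = 1/3.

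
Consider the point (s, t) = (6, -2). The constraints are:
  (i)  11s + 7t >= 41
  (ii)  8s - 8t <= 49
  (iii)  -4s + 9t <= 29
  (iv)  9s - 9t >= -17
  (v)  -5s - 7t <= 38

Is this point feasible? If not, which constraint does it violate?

Constraint (ii): 8s - 8t = 64, which is not ≤ 49. All other constraints are satisfied.

not feasible — violates (ii)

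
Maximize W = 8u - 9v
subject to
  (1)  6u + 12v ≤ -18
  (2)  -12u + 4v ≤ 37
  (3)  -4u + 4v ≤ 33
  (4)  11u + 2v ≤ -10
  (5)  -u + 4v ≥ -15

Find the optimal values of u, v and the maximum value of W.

Extreme points and W = 8u - 9v:
  (-43/14, 1/28) → W = -697/28
  (-7/10, -23/20) → W = 19/4
  (-52/11, -217/44) → W = 289/44
  (-5/23, -175/46) → W = 65/2

The optimum lies where 11u + 2v = -10 and -u + 4v = -15.
Solving simultaneously gives u = -5/23, v = -175/46.

u = -5/23, v = -175/46, maximum W = 65/2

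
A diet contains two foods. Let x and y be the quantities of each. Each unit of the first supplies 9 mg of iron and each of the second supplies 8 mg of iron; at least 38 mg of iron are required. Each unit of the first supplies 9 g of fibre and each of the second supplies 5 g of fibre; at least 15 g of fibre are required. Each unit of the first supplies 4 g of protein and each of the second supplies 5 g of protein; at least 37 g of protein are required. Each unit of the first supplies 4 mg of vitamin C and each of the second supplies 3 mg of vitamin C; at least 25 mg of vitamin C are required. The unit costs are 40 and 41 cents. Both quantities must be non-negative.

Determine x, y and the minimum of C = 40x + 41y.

x = 7/4, y = 6, minimum C = 316

Vertices and C = 40x + 41y:
  (0, 25/3) → C = 1025/3
  (37/4, 0) → C = 370
  (7/4, 6) → C = 316
The feasible region is unbounded (it extends along (0, 1), (1, 0)), but C strictly increases along every unbounded feasible direction, so there is no improving ray and the minimum is attained at a vertex.

The optimum lies where 4x + 5y = 37 and 4x + 3y = 25.
Solving simultaneously gives x = 7/4, y = 6.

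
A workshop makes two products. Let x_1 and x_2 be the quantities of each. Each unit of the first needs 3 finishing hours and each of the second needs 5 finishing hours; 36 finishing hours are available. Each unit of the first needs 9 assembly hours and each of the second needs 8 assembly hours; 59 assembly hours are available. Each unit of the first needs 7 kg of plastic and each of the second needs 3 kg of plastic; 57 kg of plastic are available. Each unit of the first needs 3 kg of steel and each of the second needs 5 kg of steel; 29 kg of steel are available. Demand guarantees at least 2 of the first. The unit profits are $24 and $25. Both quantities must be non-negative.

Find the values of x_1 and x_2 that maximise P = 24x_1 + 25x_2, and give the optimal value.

x_1 = 3, x_2 = 4, maximum P = 172

The binding constraints are 9x_1 + 8x_2 = 59 and 3x_1 + 5x_2 = 29.
Solving simultaneously gives x_1 = 3, x_2 = 4.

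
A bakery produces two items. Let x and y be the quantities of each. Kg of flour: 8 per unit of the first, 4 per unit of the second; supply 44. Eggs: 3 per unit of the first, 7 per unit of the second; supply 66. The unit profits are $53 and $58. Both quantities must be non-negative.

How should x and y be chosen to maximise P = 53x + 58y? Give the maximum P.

x = 1, y = 9, maximum P = 575

Extreme points and P = 53x + 58y:
  (0, 0) → P = 0
  (0, 66/7) → P = 3828/7
  (11/2, 0) → P = 583/2
  (1, 9) → P = 575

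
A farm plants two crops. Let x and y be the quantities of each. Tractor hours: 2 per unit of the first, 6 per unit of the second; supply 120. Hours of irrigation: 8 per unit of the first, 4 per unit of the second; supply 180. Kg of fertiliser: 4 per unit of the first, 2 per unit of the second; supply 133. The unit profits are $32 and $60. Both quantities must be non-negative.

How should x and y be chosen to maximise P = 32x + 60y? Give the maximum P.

x = 15, y = 15, maximum P = 1380

The optimum lies where 2x + 6y = 120 and 8x + 4y = 180.
Solving simultaneously gives x = 15, y = 15.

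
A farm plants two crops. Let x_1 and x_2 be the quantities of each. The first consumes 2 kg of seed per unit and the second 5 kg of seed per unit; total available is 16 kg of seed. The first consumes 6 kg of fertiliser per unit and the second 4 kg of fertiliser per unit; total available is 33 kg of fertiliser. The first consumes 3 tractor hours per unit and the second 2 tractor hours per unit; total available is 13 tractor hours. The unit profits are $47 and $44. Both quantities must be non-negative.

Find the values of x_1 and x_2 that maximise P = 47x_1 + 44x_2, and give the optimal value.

x_1 = 3, x_2 = 2, maximum P = 229

Extreme points and P = 47x_1 + 44x_2:
  (0, 0) → P = 0
  (0, 16/5) → P = 704/5
  (13/3, 0) → P = 611/3
  (3, 2) → P = 229

The binding constraints are 2x_1 + 5x_2 = 16 and 3x_1 + 2x_2 = 13.
Solving simultaneously gives x_1 = 3, x_2 = 2.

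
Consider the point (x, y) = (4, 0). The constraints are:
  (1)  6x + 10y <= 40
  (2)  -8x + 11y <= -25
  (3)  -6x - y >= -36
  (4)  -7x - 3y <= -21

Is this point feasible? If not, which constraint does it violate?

feasible

(1): 24 ≤ 40 ✓
(2): -32 ≤ -25 ✓
(3): -24 ≥ -36 ✓
(4): -28 ≤ -21 ✓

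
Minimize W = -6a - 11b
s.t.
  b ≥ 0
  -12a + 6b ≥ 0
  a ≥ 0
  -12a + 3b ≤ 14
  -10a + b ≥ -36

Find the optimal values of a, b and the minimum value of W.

a = 61/9, b = 286/9, minimum W = -3512/9

Corner points and W = -6a - 11b:
  (0, 0) → W = 0
  (9/2, 9) → W = -126
  (0, 14/3) → W = -154/3
  (61/9, 286/9) → W = -3512/9

At the optimal vertex, -12a + 3b = 14 and -10a + b = -36.
Solving simultaneously gives a = 61/9, b = 286/9.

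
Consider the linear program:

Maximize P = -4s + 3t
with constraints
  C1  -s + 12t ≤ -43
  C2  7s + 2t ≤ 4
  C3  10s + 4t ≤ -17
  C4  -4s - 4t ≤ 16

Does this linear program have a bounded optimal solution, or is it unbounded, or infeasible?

bounded optimum

Vertices and P = -4s + 3t:
  (-8/31, -447/124) → P = -1213/124
  (-5/13, -47/13) → P = -121/13
  (-1/6, -23/6) → P = -65/6
The feasible region has finitely many vertices and no improving ray; the maximum is -121/13 at (-5/13, -47/13).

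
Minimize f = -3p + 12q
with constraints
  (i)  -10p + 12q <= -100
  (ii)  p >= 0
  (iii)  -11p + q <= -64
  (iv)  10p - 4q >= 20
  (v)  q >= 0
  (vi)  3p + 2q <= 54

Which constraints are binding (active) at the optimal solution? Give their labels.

Extreme points and f = -3p + 12q:
  (10, 0) → f = -30
  (106/7, 30/7) → f = 6
  (18, 0) → f = -54

The minimum is at (18, 0). Substituting into each constraint, equality holds for (v) and (vi); the remaining constraints have slack.

(v) and (vi)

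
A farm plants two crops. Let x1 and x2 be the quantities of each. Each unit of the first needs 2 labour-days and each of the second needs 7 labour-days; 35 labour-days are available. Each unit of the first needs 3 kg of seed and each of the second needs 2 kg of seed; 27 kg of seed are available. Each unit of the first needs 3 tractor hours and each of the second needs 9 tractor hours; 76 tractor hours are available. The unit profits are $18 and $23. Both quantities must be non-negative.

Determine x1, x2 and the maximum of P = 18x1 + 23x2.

Corner points and P = 18x1 + 23x2:
  (0, 0) → P = 0
  (0, 5) → P = 115
  (9, 0) → P = 162
  (7, 3) → P = 195

The optimum lies where 2x1 + 7x2 = 35 and 3x1 + 2x2 = 27.
Solving simultaneously gives x1 = 7, x2 = 3.

x1 = 7, x2 = 3, maximum P = 195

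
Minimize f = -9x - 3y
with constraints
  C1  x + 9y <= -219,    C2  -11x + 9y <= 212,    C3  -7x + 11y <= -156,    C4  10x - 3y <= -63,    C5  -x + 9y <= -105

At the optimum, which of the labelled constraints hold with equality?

C1 and C4

Vertices and f = -9x - 3y:
  (-1005/74, -1689/74) → f = 7056/37
  (-408/31, -709/31) → f = 5799/31
  (-1868/29, -1600/29) → f = 21612/29
The feasible region is unbounded (it extends along (-3, -10), (-9, -11)), but f strictly increases along every unbounded feasible direction, so there is no improving ray and the minimum is attained at a vertex.

The minimum is at (-408/31, -709/31). Substituting into each constraint, equality holds for C1 and C4; the remaining constraints have slack.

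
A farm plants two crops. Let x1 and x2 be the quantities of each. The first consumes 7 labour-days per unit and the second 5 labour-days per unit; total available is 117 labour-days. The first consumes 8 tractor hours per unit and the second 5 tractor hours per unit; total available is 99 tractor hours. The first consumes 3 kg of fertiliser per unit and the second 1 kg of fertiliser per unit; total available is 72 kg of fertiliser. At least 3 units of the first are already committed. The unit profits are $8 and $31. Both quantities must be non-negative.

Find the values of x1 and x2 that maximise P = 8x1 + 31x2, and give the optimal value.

x1 = 3, x2 = 15, maximum P = 489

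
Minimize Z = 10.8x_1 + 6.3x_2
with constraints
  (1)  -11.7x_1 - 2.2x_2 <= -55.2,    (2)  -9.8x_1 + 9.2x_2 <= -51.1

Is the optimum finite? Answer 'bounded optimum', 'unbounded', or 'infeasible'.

From the feasible point (31013/6460, -5691/12920), moving in the direction (2.2, -11.7) keeps every constraint satisfied while Z decreases without bound.

unbounded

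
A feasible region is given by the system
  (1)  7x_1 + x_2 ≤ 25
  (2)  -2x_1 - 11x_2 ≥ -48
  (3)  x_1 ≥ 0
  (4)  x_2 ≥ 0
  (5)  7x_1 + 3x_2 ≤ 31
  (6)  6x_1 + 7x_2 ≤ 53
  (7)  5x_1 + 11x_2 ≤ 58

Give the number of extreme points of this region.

The feasible vertices (each the meet of two boundaries and inside every other half-plane) are:
  (25/7, 0)
  (22/7, 3)
  (0, 48/11)
  (197/71, 274/71)
  (0, 0)

5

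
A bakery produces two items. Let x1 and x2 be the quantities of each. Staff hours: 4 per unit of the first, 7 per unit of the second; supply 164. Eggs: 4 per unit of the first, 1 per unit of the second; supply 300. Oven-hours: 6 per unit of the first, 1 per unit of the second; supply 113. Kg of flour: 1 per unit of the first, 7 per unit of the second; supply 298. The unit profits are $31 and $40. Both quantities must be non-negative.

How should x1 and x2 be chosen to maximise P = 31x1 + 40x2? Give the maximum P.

x1 = 33/2, x2 = 14, maximum P = 2143/2

Corner points and P = 31x1 + 40x2:
  (0, 0) → P = 0
  (0, 164/7) → P = 6560/7
  (113/6, 0) → P = 3503/6
  (33/2, 14) → P = 2143/2

The optimum lies where 4x1 + 7x2 = 164 and 6x1 + x2 = 113.
Solving simultaneously gives x1 = 33/2, x2 = 14.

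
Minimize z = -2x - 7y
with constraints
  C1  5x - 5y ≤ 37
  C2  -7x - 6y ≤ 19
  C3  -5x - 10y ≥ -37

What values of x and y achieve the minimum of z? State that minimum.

x = -103/10, y = 177/20, minimum z = -827/20

At the optimal vertex, -7x - 6y = 19 and -5x - 10y = -37.
Solving simultaneously gives x = -103/10, y = 177/20.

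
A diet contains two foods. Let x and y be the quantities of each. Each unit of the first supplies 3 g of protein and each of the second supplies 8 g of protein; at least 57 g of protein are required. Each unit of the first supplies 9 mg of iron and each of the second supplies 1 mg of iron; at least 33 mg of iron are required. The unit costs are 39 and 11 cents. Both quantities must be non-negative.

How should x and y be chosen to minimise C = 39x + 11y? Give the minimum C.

x = 3, y = 6, minimum C = 183

The feasible region is unbounded (it extends along (0, 1), (1, 0)), but C strictly increases along every unbounded feasible direction, so there is no improving ray and the minimum is attained at a vertex.

At the optimal vertex, 3x + 8y = 57 and 9x + y = 33.
Solving simultaneously gives x = 3, y = 6.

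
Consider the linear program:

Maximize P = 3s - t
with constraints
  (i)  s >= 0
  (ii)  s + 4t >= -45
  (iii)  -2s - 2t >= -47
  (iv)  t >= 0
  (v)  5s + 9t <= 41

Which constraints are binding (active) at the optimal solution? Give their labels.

(iv) and (v)

Extreme points and P = 3s - t:
  (0, 0) → P = 0
  (0, 41/9) → P = -41/9
  (41/5, 0) → P = 123/5

The maximum is at (41/5, 0). Substituting into each constraint, equality holds for (iv) and (v); the remaining constraints have slack.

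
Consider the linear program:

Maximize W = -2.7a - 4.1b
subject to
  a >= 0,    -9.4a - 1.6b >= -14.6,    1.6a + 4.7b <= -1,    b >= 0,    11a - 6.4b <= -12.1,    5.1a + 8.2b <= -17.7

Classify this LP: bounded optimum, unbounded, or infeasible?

The boundaries 1.6a + 4.7b = -1 and 5.1a + 8.2b = -17.7 meet at (-7499/1085, 2322/1085), but that point violates a ≥ 0. Every candidate vertex is excluded by some other constraint, so the feasible region is empty.

infeasible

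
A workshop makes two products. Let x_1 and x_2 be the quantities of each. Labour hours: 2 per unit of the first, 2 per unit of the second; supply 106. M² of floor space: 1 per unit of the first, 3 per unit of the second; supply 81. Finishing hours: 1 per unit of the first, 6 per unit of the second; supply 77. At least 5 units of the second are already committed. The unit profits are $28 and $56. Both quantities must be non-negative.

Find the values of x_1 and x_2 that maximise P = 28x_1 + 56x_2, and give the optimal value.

Feasible corners and P = 28x_1 + 56x_2:
  (0, 77/6) → P = 2156/3
  (0, 5) → P = 280
  (47, 5) → P = 1596

The optimum lies where x_1 + 6x_2 = 77 and x_2 = 5.
Solving simultaneously gives x_1 = 47, x_2 = 5.

x_1 = 47, x_2 = 5, maximum P = 1596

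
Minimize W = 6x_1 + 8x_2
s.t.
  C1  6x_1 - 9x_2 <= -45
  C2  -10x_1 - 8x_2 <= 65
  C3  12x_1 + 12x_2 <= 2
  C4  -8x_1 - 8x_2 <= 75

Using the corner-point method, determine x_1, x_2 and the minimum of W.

Vertices and W = 6x_1 + 8x_2:
  (-315/46, 10/23) → W = -865/23
  (-29/10, 46/15) → W = 107/15
  (-199/6, 100/3) → W = 203/3

x_1 = -315/46, x_2 = 10/23, minimum W = -865/23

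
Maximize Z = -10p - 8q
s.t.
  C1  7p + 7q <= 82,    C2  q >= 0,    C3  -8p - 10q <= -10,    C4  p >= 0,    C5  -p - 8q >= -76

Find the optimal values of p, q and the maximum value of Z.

p = 0, q = 1, maximum Z = -8

Corner points and Z = -10p - 8q:
  (82/7, 0) → Z = -820/7
  (124/49, 450/49) → Z = -4840/49
  (5/4, 0) → Z = -25/2
  (0, 1) → Z = -8
  (0, 19/2) → Z = -76

At the optimal vertex, -8p - 10q = -10 and p = 0.
Solving simultaneously gives p = 0, q = 1.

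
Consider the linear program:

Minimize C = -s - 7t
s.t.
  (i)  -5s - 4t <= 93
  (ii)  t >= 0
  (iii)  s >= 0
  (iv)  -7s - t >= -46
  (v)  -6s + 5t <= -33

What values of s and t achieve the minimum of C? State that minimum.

s = 263/41, t = 45/41, minimum C = -578/41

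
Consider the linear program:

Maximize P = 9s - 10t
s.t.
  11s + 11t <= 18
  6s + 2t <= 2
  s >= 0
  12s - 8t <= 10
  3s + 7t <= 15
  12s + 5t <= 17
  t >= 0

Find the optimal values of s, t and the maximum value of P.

Corner points and P = 9s - 10t:
  (0, 1) → P = -10
  (1/3, 0) → P = 3
  (0, 0) → P = 0

The optimum lies where 6s + 2t = 2 and t = 0.
Solving simultaneously gives s = 1/3, t = 0.

s = 1/3, t = 0, maximum P = 3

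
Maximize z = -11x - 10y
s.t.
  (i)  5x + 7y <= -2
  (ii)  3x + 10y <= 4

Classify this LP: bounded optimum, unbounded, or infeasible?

From the feasible point (-48/29, 26/29), moving in the direction (-10, 3) keeps every constraint satisfied while z increases without bound.

unbounded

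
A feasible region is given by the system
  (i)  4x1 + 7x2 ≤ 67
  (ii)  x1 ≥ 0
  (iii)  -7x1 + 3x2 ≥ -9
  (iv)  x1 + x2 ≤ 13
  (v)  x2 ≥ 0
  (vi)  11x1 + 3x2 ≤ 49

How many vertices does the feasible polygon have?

5

Of the 15 pairwise boundary intersections, those satisfying every inequality are:
  (0, 67/7)
  (142/65, 541/65)
  (0, 0)
  (9/7, 0)
  (29/9, 122/27)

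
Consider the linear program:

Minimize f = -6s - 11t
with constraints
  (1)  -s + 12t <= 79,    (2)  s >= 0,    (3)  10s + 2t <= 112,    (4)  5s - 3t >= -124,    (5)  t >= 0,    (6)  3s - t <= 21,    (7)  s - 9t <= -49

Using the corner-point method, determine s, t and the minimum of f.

Corner points and f = -6s - 11t:
  (0, 79/12) → f = -869/12
  (331/35, 258/35) → f = -4824/35
  (0, 49/9) → f = -539/9
  (119/13, 84/13) → f = -126

The optimum lies where -s + 12t = 79 and 3s - t = 21.
Solving simultaneously gives s = 331/35, t = 258/35.

s = 331/35, t = 258/35, minimum f = -4824/35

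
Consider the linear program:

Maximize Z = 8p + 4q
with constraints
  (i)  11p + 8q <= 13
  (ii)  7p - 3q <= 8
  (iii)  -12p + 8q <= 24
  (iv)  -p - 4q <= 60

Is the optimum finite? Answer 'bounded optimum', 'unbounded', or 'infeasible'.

bounded optimum

Feasible corners and Z = 8p + 4q:
  (103/89, 3/89) → Z = 836/89
  (-11/23, 105/46) → Z = 122/23
  (-148/31, -428/31) → Z = -2896/31
  (-72/7, -87/7) → Z = -132
The feasible region has finitely many vertices and no improving ray; the maximum is 836/89 at (103/89, 3/89).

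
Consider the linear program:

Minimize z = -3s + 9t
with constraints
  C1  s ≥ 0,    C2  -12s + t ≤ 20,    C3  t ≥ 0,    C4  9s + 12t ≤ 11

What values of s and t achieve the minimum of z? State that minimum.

s = 11/9, t = 0, minimum z = -11/3

Corner points and z = -3s + 9t:
  (0, 0) → z = 0
  (0, 11/12) → z = 33/4
  (11/9, 0) → z = -11/3

At the optimal vertex, t = 0 and 9s + 12t = 11.
Solving simultaneously gives s = 11/9, t = 0.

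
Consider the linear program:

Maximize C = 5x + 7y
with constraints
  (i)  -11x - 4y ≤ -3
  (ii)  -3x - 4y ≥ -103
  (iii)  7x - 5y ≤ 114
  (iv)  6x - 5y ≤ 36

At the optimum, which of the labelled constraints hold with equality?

Extreme points and C = 5x + 7y:
  (-25/2, 281/8) → C = 1467/8
  (159/79, -378/79) → C = -1851/79
  (659/39, 170/13) → C = 6865/39

The maximum is at (-25/2, 281/8). Substituting into each constraint, equality holds for (i) and (ii); the remaining constraints have slack.

(i) and (ii)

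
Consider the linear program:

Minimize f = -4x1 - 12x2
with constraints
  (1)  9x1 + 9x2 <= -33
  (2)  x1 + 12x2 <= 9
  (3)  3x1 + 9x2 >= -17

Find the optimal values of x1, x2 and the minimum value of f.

x1 = -53/11, x2 = 38/33, minimum f = 60/11

At the optimal vertex, 9x1 + 9x2 = -33 and x1 + 12x2 = 9.
Solving simultaneously gives x1 = -53/11, x2 = 38/33.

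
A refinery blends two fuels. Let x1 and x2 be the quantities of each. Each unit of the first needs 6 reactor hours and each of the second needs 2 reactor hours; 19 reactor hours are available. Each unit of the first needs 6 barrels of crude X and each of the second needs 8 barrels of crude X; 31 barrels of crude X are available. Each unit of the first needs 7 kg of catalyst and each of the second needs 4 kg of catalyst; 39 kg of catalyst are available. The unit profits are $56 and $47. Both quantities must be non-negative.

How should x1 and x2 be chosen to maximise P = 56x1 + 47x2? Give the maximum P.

x1 = 5/2, x2 = 2, maximum P = 234

Extreme points and P = 56x1 + 47x2:
  (0, 0) → P = 0
  (0, 31/8) → P = 1457/8
  (19/6, 0) → P = 532/3
  (5/2, 2) → P = 234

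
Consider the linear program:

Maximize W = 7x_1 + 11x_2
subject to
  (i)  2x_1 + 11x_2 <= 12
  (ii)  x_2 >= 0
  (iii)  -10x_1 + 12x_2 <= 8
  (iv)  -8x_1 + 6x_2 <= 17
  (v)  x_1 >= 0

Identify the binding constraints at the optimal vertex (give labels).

Corner points and W = 7x_1 + 11x_2:
  (6, 0) → W = 42
  (28/67, 68/67) → W = 944/67
  (0, 0) → W = 0
  (0, 2/3) → W = 22/3

The maximum is at (6, 0). Substituting into each constraint, equality holds for (i) and (ii); the remaining constraints have slack.

(i) and (ii)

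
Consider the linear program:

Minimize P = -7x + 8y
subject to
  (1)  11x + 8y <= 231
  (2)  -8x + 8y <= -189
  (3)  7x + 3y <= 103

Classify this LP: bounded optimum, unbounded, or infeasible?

unbounded

From the feasible point (1391/80, -499/80), moving in the direction (-8, -8) keeps every constraint satisfied while P decreases without bound.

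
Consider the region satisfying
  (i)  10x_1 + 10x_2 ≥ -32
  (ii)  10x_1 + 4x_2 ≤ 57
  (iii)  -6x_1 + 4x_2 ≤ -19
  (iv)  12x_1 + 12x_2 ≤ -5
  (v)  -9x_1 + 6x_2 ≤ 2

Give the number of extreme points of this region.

4

The feasible vertices (each the meet of two boundaries and inside every other half-plane) are:
  (349/30, -89/6)
  (31/50, -191/50)
  (88/9, -367/36)
  (26/15, -43/20)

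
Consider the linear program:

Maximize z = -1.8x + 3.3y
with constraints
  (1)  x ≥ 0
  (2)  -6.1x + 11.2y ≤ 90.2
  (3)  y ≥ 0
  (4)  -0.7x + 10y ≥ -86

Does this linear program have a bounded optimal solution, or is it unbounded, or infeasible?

bounded optimum

Extreme points and z = -1.8x + 3.3y:
  (0, 451/56) → z = 14883/560
  (0, 0) → z = 0
  (860/7, 0) → z = -1548/7
The feasible region has finitely many vertices and no improving ray; the maximum is 14883/560 at (0, 451/56).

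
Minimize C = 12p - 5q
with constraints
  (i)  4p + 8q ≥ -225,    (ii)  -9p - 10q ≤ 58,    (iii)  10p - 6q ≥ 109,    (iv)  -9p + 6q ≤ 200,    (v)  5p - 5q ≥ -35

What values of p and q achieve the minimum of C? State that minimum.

p = 53/11, q = -223/22, minimum C = 217/2

Corner points and C = 12p - 5q:
  (893/16, -1793/32) → C = 30397/32
  (53/11, -223/22) → C = 217/2
  (151/4, 179/4) → C = 917/4
The feasible region is unbounded (it extends along (1, 1), (2, -1)), but C strictly increases along every unbounded feasible direction, so there is no improving ray and the minimum is attained at a vertex.

The binding constraints are -9p - 10q = 58 and 10p - 6q = 109.
Solving simultaneously gives p = 53/11, q = -223/22.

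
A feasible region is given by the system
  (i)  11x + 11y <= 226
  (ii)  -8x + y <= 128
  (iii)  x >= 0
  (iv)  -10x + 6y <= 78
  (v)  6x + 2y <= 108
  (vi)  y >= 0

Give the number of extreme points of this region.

The feasible vertices (each the meet of two boundaries and inside every other half-plane) are:
  (249/88, 1559/88)
  (184/11, 42/11)
  (0, 13)
  (0, 0)
  (18, 0)

5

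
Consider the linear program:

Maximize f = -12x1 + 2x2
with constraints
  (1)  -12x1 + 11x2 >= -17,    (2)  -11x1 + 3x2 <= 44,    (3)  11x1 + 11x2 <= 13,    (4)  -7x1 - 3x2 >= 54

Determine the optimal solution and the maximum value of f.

Vertices and f = -12x1 + 2x2:
  (-107/17, -143/17) → f = 998/17
  (-543/113, -767/113) → f = 4982/113
  (-49/9, -143/27) → f = 1478/27

The binding constraints are -12x1 + 11x2 = -17 and -11x1 + 3x2 = 44.
Solving simultaneously gives x1 = -107/17, x2 = -143/17.

x1 = -107/17, x2 = -143/17, maximum f = 998/17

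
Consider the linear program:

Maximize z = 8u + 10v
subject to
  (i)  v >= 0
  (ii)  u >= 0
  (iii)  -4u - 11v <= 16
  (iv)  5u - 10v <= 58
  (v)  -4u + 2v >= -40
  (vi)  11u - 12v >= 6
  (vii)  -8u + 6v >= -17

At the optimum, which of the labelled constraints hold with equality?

(vi) and (vii)

Extreme points and z = 8u + 10v:
  (6/11, 0) → z = 48/11
  (17/8, 0) → z = 17
  (28/5, 139/30) → z = 1367/15

The maximum is at (28/5, 139/30). Substituting into each constraint, equality holds for (vi) and (vii); the remaining constraints have slack.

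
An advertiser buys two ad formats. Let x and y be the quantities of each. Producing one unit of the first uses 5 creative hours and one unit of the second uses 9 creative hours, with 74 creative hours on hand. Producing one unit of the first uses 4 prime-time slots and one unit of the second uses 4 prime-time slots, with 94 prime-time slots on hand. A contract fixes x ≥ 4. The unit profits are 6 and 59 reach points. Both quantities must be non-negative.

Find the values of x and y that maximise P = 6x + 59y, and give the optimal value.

x = 4, y = 6, maximum P = 378

Extreme points and P = 6x + 59y:
  (74/5, 0) → P = 444/5
  (4, 0) → P = 24
  (4, 6) → P = 378

The binding constraints are 5x + 9y = 74 and x = 4.
Solving simultaneously gives x = 4, y = 6.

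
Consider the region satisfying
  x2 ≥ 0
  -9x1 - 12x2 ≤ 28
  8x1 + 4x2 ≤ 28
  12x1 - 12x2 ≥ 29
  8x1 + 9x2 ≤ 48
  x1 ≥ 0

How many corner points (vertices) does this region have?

3

Of the 15 pairwise boundary intersections, those satisfying every inequality are:
  (7/2, 0)
  (29/12, 0)
  (113/36, 13/18)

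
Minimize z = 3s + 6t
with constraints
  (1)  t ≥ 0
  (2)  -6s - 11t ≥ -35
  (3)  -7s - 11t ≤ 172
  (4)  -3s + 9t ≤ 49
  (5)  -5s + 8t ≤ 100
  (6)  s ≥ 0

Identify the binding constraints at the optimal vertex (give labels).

(1) and (6)

Feasible corners and z = 3s + 6t:
  (35/6, 0) → z = 35/2
  (0, 0) → z = 0
  (0, 35/11) → z = 210/11

The minimum is at (0, 0). Substituting into each constraint, equality holds for (1) and (6); the remaining constraints have slack.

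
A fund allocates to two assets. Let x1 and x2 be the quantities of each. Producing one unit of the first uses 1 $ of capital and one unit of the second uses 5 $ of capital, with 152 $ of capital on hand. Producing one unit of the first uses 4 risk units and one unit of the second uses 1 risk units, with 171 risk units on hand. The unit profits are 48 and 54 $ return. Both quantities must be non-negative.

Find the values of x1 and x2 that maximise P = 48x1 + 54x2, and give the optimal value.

x1 = 37, x2 = 23, maximum P = 3018

The binding constraints are x1 + 5x2 = 152 and 4x1 + x2 = 171.
Solving simultaneously gives x1 = 37, x2 = 23.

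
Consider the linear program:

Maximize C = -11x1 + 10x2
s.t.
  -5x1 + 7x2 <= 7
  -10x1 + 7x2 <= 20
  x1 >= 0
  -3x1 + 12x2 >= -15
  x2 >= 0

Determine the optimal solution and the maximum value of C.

Vertices and C = -11x1 + 10x2:
  (0, 1) → C = 10
  (0, 0) → C = 0
  (5, 0) → C = -55
The feasible region is unbounded (it extends along (4, 1), (7, 5)), but C strictly decreases along every unbounded feasible direction, so there is no improving ray and the maximum is attained at a vertex.

The binding constraints are -5x1 + 7x2 = 7 and x1 = 0.
Solving simultaneously gives x1 = 0, x2 = 1.

x1 = 0, x2 = 1, maximum C = 10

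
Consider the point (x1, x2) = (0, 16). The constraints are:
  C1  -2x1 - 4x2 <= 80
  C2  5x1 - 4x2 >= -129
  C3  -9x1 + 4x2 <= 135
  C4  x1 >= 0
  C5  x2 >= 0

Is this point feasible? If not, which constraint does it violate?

feasible

C1: -64 ≤ 80 ✓
C2: -64 ≥ -129 ✓
C3: 64 ≤ 135 ✓
C4: 0 ≥ 0 ✓
C5: 16 ≥ 0 ✓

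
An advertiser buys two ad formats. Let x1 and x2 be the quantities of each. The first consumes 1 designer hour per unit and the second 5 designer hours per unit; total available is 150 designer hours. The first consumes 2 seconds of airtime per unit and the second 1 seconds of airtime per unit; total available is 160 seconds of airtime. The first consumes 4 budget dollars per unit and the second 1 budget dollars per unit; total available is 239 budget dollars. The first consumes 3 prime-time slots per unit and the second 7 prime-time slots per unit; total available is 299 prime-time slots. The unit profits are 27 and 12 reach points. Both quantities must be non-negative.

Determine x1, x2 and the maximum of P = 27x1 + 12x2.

x1 = 55, x2 = 19, maximum P = 1713

Vertices and P = 27x1 + 12x2:
  (0, 0) → P = 0
  (0, 30) → P = 360
  (239/4, 0) → P = 6453/4
  (55, 19) → P = 1713

At the optimal vertex, x1 + 5x2 = 150 and 4x1 + x2 = 239.
Solving simultaneously gives x1 = 55, x2 = 19.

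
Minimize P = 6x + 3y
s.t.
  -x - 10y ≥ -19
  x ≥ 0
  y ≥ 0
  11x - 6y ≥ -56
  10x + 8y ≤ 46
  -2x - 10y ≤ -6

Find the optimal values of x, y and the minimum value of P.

x = 0, y = 3/5, minimum P = 9/5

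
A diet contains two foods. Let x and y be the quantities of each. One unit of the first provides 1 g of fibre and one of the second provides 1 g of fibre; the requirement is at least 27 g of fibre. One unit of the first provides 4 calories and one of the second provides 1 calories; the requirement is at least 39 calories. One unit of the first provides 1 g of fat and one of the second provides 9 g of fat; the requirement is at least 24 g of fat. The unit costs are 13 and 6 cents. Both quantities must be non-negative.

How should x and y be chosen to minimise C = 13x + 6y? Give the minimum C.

x = 4, y = 23, minimum C = 190

The feasible region is unbounded (it extends along (0, 1), (1, 0)), but C strictly increases along every unbounded feasible direction, so there is no improving ray and the minimum is attained at a vertex.

The optimum lies where x + y = 27 and 4x + y = 39.
Solving simultaneously gives x = 4, y = 23.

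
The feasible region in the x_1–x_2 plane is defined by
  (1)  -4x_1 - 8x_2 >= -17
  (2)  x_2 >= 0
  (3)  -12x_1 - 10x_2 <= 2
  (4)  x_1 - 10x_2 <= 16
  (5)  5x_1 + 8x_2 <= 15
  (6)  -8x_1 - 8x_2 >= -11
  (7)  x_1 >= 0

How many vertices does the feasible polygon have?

The feasible vertices (each the meet of two boundaries and inside every other half-plane) are:
  (11/8, 0)
  (0, 0)
  (0, 11/8)

3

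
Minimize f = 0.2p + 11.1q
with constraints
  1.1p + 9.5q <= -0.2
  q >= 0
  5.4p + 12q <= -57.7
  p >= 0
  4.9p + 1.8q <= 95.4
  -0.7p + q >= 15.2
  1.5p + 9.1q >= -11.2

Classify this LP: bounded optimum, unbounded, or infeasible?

infeasible

The boundaries 1.1p + 9.5q = -0.2 and -0.7p + q = 15.2 meet at (-2892/155, 1658/775), but that point violates p ≥ 0. Every candidate vertex is excluded by some other constraint, so the feasible region is empty.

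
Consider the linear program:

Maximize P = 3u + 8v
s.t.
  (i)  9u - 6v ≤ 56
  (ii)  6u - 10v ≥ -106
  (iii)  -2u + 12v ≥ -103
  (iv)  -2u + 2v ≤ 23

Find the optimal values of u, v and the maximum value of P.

At the optimal vertex, 9u - 6v = 56 and 6u - 10v = -106.
Solving simultaneously gives u = 598/27, v = 215/9.

u = 598/27, v = 215/9, maximum P = 2318/9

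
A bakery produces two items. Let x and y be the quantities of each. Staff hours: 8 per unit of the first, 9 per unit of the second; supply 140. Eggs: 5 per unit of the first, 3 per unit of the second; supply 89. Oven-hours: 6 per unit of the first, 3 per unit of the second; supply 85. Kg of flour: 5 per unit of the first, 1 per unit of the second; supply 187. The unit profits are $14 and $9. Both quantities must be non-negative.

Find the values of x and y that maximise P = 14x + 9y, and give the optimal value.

Feasible corners and P = 14x + 9y:
  (0, 0) → P = 0
  (0, 140/9) → P = 140
  (85/6, 0) → P = 595/3
  (23/2, 16/3) → P = 209

The optimum lies where 8x + 9y = 140 and 6x + 3y = 85.
Solving simultaneously gives x = 23/2, y = 16/3.

x = 23/2, y = 16/3, maximum P = 209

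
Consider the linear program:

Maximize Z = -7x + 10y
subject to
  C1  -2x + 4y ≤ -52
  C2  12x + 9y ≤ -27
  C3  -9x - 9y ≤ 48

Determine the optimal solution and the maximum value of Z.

x = 46/9, y = -94/9, maximum Z = -1262/9

Vertices and Z = -7x + 10y:
  (60/11, -113/11) → Z = -1550/11
  (46/9, -94/9) → Z = -1262/9
  (7, -37/3) → Z = -517/3

The binding constraints are -2x + 4y = -52 and -9x - 9y = 48.
Solving simultaneously gives x = 46/9, y = -94/9.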